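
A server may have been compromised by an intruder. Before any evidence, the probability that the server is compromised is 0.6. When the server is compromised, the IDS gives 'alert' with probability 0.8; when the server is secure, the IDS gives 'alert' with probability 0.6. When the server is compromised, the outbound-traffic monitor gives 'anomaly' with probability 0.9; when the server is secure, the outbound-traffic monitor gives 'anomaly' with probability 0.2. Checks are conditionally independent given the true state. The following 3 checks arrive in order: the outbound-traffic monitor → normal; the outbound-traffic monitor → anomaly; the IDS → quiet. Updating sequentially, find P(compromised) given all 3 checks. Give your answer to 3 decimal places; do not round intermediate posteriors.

0.297

After the outbound-traffic monitor='normal': P(compromised) = 0.1·0.6000 / (0.1·0.6000 + 0.8·0.4000) ≈ 0.1579
After the outbound-traffic monitor='anomaly': P(compromised) = 0.9·0.1579 / (0.9·0.1579 + 0.2·0.8421) ≈ 0.4576
After the IDS='quiet': P(compromised) = 0.2·0.4576 / (0.2·0.4576 + 0.4·0.5424) ≈ 0.2967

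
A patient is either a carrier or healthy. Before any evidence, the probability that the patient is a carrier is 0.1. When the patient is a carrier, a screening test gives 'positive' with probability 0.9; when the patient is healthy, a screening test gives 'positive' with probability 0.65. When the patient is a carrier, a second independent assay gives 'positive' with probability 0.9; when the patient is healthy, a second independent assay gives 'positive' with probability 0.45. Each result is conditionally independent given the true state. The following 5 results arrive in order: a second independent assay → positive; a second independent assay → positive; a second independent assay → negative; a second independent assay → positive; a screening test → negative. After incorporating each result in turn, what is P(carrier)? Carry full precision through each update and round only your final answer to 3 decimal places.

0.044

After a second independent assay='positive': P(carrier) = 0.9·0.1000 / (0.9·0.1000 + 0.45·0.9000) ≈ 0.1818
After a second independent assay='positive': P(carrier) = 0.9·0.1818 / (0.9·0.1818 + 0.45·0.8182) ≈ 0.3077
After a second independent assay='negative': P(carrier) = 0.1·0.3077 / (0.1·0.3077 + 0.55·0.6923) ≈ 0.0748
After a second independent assay='positive': P(carrier) = 0.9·0.0748 / (0.9·0.0748 + 0.45·0.9252) ≈ 0.1391
After a screening test='negative': P(carrier) = 0.1·0.1391 / (0.1·0.1391 + 0.35·0.8609) ≈ 0.0441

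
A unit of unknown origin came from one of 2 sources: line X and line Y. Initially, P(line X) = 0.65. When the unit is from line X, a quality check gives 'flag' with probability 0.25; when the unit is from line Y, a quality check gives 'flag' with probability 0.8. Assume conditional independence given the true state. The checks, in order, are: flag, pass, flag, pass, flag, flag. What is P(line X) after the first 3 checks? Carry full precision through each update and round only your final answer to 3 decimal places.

0.405

After 'flag': P(line X) = 0.25·0.6500 / (0.25·0.6500 + 0.8·0.3500) ≈ 0.3672
After 'pass': P(line X) = 0.75·0.3672 / (0.75·0.3672 + 0.2·0.6328) ≈ 0.6852
After 'flag': P(line X) = 0.25·0.6852 / (0.25·0.6852 + 0.8·0.3148) ≈ 0.4048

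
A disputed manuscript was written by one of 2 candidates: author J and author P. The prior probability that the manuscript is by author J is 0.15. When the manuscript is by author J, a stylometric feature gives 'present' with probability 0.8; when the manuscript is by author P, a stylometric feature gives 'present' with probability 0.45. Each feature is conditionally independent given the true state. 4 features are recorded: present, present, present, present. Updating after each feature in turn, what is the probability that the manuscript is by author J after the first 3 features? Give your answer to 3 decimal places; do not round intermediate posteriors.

Each posterior becomes the prior for the next update.
After 'present': P(author J) = 0.8·0.1500 / (0.8·0.1500 + 0.45·0.8500) ≈ 0.2388
After 'present': P(author J) = 0.8·0.2388 / (0.8·0.2388 + 0.45·0.7612) ≈ 0.3580
After 'present': P(author J) = 0.8·0.3580 / (0.8·0.3580 + 0.45·0.6420) ≈ 0.4979

0.498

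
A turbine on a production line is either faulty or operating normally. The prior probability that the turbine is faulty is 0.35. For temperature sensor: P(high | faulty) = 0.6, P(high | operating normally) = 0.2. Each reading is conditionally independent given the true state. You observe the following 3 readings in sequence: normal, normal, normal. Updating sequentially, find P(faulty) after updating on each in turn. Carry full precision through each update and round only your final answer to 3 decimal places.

After 'normal': P(faulty) = 0.4·0.3500 / (0.4·0.3500 + 0.8·0.6500) ≈ 0.2121
After 'normal': P(faulty) = 0.4·0.2121 / (0.4·0.2121 + 0.8·0.7879) ≈ 0.1186
After 'normal': P(faulty) = 0.4·0.1186 / (0.4·0.1186 + 0.8·0.8814) ≈ 0.0631

0.063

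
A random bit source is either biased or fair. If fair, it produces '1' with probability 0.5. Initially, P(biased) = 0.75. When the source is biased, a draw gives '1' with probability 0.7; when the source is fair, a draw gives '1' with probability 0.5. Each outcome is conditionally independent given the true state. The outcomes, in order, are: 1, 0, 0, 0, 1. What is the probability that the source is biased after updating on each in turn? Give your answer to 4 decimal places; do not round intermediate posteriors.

After '1': P(biased) = 0.7·0.7500 / (0.7·0.7500 + 0.5·0.2500) ≈ 0.8077
After '0': P(biased) = 0.3·0.8077 / (0.3·0.8077 + 0.5·0.1923) ≈ 0.7159
After '0': P(biased) = 0.3·0.7159 / (0.3·0.7159 + 0.5·0.2841) ≈ 0.6019
After '0': P(biased) = 0.3·0.6019 / (0.3·0.6019 + 0.5·0.3981) ≈ 0.4757
After '1': P(biased) = 0.7·0.4757 / (0.7·0.4757 + 0.5·0.5243) ≈ 0.5595

0.5595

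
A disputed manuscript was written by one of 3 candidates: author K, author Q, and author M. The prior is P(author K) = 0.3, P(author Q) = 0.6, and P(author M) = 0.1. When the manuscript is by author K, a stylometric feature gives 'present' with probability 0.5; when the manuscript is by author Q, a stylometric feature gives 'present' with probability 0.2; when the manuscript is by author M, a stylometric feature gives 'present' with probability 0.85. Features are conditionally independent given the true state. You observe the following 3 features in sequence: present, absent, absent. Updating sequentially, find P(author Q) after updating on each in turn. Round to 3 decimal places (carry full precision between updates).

After 'present': normaliser = 0.5·0.3000 + 0.2·0.6000 + 0.85·0.1000; P(author K) ≈ 0.4225, P(author Q) ≈ 0.3380, P(author M) ≈ 0.2394
After 'absent': normaliser = 0.5·0.4225 + 0.8·0.3380 + 0.15·0.2394; P(author K) ≈ 0.4082, P(author Q) ≈ 0.5224, P(author M) ≈ 0.0694
After 'absent': normaliser = 0.5·0.4082 + 0.8·0.5224 + 0.15·0.0694; P(author K) ≈ 0.3227, P(author Q) ≈ 0.6609, P(author M) ≈ 0.0165

0.661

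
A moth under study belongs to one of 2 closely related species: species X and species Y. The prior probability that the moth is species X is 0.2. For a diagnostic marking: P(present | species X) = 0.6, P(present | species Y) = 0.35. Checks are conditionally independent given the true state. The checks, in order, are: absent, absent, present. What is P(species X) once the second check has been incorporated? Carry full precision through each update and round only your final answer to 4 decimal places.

After 'absent': P(species X) = 0.4·0.2000 / (0.4·0.2000 + 0.65·0.8000) ≈ 0.1333
After 'absent': P(species X) = 0.4·0.1333 / (0.4·0.1333 + 0.65·0.8667) ≈ 0.0865

0.0865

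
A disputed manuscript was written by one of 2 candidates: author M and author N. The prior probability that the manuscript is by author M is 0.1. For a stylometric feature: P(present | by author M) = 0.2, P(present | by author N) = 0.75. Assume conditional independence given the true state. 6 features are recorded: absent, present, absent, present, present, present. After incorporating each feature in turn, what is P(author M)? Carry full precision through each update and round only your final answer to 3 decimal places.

0.006

After 'absent': P(author M) = 0.8·0.1000 / (0.8·0.1000 + 0.25·0.9000) ≈ 0.2623
After 'present': P(author M) = 0.2·0.2623 / (0.2·0.2623 + 0.75·0.7377) ≈ 0.0866
After 'absent': P(author M) = 0.8·0.0866 / (0.8·0.0866 + 0.25·0.9134) ≈ 0.2328
After 'present': P(author M) = 0.2·0.2328 / (0.2·0.2328 + 0.75·0.7672) ≈ 0.0749
After 'present': P(author M) = 0.2·0.0749 / (0.2·0.0749 + 0.75·0.9251) ≈ 0.0211
After 'present': P(author M) = 0.2·0.0211 / (0.2·0.0211 + 0.75·0.9789) ≈ 0.0057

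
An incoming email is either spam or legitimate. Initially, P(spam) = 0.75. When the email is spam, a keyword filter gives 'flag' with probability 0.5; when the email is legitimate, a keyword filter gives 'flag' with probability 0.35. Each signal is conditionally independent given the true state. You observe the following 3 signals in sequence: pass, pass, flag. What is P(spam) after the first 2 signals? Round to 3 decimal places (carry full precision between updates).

0.640

After 'pass': P(spam) = 0.5·0.7500 / (0.5·0.7500 + 0.65·0.2500) ≈ 0.6977
After 'pass': P(spam) = 0.5·0.6977 / (0.5·0.6977 + 0.65·0.3023) ≈ 0.6397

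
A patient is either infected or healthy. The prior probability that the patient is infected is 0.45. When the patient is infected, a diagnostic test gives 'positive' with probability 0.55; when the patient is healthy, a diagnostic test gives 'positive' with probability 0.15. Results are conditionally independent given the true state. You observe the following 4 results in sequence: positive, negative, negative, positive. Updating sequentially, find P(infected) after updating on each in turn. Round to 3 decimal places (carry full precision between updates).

After 'positive': P(infected) = 0.55·0.4500 / (0.55·0.4500 + 0.15·0.5500) ≈ 0.7500
After 'negative': P(infected) = 0.45·0.7500 / (0.45·0.7500 + 0.85·0.2500) ≈ 0.6136
After 'negative': P(infected) = 0.45·0.6136 / (0.45·0.6136 + 0.85·0.3864) ≈ 0.4568
After 'positive': P(infected) = 0.55·0.4568 / (0.55·0.4568 + 0.15·0.5432) ≈ 0.7551

0.755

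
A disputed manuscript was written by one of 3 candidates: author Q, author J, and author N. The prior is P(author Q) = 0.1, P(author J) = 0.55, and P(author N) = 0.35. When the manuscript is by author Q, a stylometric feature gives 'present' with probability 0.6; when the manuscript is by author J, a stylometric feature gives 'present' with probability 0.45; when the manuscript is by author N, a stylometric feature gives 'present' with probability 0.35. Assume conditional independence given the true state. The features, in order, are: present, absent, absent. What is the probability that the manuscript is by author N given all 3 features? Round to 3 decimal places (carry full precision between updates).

0.380

Apply Bayes' rule sequentially, carrying P(author N) forward.
After 'present': normaliser = 0.6·0.1000 + 0.45·0.5500 + 0.35·0.3500; P(author Q) ≈ 0.1395, P(author J) ≈ 0.5756, P(author N) ≈ 0.2849
After 'absent': normaliser = 0.4·0.1395 + 0.55·0.5756 + 0.65·0.2849; P(author Q) ≈ 0.1001, P(author J) ≈ 0.5678, P(author N) ≈ 0.3321
After 'absent': normaliser = 0.4·0.1001 + 0.55·0.5678 + 0.65·0.3321; P(author Q) ≈ 0.0705, P(author J) ≈ 0.5496, P(author N) ≈ 0.3799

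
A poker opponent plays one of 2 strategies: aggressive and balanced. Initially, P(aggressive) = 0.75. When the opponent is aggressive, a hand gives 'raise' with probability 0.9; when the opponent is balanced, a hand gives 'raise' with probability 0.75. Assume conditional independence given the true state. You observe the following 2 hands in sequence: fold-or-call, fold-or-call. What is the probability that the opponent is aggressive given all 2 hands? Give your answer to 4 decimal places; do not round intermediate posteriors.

After 'fold-or-call': P(aggressive) = 0.1·0.7500 / (0.1·0.7500 + 0.25·0.2500) ≈ 0.5455
After 'fold-or-call': P(aggressive) = 0.1·0.5455 / (0.1·0.5455 + 0.25·0.4545) ≈ 0.3243

0.3243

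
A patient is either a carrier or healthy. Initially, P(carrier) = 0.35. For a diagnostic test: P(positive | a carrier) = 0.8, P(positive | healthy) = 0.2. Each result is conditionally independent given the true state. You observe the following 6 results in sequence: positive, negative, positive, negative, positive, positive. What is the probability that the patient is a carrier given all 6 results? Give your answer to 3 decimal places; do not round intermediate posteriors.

After 'positive': P(carrier) = 0.8·0.3500 / (0.8·0.3500 + 0.2·0.6500) ≈ 0.6829
After 'negative': P(carrier) = 0.2·0.6829 / (0.2·0.6829 + 0.8·0.3171) ≈ 0.3500
After 'positive': P(carrier) = 0.8·0.3500 / (0.8·0.3500 + 0.2·0.6500) ≈ 0.6829
After 'negative': P(carrier) = 0.2·0.6829 / (0.2·0.6829 + 0.8·0.3171) ≈ 0.3500
After 'positive': P(carrier) = 0.8·0.3500 / (0.8·0.3500 + 0.2·0.6500) ≈ 0.6829
After 'positive': P(carrier) = 0.8·0.6829 / (0.8·0.6829 + 0.2·0.3171) ≈ 0.8960

0.896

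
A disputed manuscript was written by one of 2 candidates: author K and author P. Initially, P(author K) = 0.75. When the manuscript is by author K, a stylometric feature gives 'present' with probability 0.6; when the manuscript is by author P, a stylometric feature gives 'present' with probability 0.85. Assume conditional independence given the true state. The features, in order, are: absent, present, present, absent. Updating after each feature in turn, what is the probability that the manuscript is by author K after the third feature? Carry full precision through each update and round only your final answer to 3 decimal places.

0.799

Apply Bayes' rule sequentially, carrying P(author K) forward.
After 'absent': P(author K) = 0.4·0.7500 / (0.4·0.7500 + 0.15·0.2500) ≈ 0.8889
After 'present': P(author K) = 0.6·0.8889 / (0.6·0.8889 + 0.85·0.1111) ≈ 0.8496
After 'present': P(author K) = 0.6·0.8496 / (0.6·0.8496 + 0.85·0.1504) ≈ 0.7994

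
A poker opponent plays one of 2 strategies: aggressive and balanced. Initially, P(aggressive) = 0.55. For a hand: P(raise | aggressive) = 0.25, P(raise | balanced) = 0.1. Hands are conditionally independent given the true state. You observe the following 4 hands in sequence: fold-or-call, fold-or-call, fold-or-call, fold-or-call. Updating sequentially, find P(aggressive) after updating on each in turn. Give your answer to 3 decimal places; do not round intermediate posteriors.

After 'fold-or-call': P(aggressive) = 0.75·0.5500 / (0.75·0.5500 + 0.9·0.4500) ≈ 0.5046
After 'fold-or-call': P(aggressive) = 0.75·0.5046 / (0.75·0.5046 + 0.9·0.4954) ≈ 0.4591
After 'fold-or-call': P(aggressive) = 0.75·0.4591 / (0.75·0.4591 + 0.9·0.5409) ≈ 0.4143
After 'fold-or-call': P(aggressive) = 0.75·0.4143 / (0.75·0.4143 + 0.9·0.5857) ≈ 0.3708

0.371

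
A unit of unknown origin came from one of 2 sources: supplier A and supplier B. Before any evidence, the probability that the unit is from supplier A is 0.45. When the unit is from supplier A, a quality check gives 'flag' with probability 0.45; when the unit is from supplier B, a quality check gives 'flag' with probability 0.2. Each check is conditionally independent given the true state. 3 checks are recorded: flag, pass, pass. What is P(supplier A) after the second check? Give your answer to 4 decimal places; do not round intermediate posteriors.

0.5586

Each posterior becomes the prior for the next update.
After 'flag': P(supplier A) = 0.45·0.4500 / (0.45·0.4500 + 0.2·0.5500) ≈ 0.6480
After 'pass': P(supplier A) = 0.55·0.6480 / (0.55·0.6480 + 0.8·0.3520) ≈ 0.5586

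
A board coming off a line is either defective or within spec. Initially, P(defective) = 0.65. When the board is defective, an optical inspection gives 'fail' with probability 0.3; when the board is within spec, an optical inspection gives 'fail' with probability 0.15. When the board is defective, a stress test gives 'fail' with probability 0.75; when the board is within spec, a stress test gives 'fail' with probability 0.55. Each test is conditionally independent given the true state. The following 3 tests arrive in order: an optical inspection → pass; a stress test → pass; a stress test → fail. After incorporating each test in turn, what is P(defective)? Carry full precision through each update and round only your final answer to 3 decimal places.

After an optical inspection='pass': P(defective) = 0.7·0.6500 / (0.7·0.6500 + 0.85·0.3500) ≈ 0.6047
After a stress test='pass': P(defective) = 0.25·0.6047 / (0.25·0.6047 + 0.45·0.3953) ≈ 0.4594
After a stress test='fail': P(defective) = 0.75·0.4594 / (0.75·0.4594 + 0.55·0.5406) ≈ 0.5367

0.537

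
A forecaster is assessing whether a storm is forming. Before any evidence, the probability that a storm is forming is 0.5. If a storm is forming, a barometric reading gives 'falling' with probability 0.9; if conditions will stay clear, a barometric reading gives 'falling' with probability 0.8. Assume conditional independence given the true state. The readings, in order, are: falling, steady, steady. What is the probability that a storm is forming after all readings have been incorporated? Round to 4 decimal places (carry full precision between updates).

0.2195

Apply Bayes' rule sequentially, carrying P(storm) forward.
After 'falling': P(storm) = 0.9·0.5000 / (0.9·0.5000 + 0.8·0.5000) ≈ 0.5294
After 'steady': P(storm) = 0.1·0.5294 / (0.1·0.5294 + 0.2·0.4706) ≈ 0.3600
After 'steady': P(storm) = 0.1·0.3600 / (0.1·0.3600 + 0.2·0.6400) ≈ 0.2195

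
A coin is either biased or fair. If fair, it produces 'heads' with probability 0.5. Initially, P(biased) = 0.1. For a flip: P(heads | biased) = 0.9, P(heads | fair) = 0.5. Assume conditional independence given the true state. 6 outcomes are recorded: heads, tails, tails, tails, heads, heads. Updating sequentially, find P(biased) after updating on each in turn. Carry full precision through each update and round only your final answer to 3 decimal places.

0.005

Each posterior becomes the prior for the next update.
After 'heads': P(biased) = 0.9·0.1000 / (0.9·0.1000 + 0.5·0.9000) ≈ 0.1667
After 'tails': P(biased) = 0.1·0.1667 / (0.1·0.1667 + 0.5·0.8333) ≈ 0.0385
After 'tails': P(biased) = 0.1·0.0385 / (0.1·0.0385 + 0.5·0.9615) ≈ 0.0079
After 'tails': P(biased) = 0.1·0.0079 / (0.1·0.0079 + 0.5·0.9921) ≈ 0.0016
After 'heads': P(biased) = 0.9·0.0016 / (0.9·0.0016 + 0.5·0.9984) ≈ 0.0029
After 'heads': P(biased) = 0.9·0.0029 / (0.9·0.0029 + 0.5·0.9971) ≈ 0.0052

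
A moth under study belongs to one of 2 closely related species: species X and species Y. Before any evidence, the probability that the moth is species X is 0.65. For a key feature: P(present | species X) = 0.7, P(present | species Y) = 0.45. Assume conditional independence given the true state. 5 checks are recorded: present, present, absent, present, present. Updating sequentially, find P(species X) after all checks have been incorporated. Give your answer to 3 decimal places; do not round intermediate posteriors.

After 'present': P(species X) = 0.7·0.6500 / (0.7·0.6500 + 0.45·0.3500) ≈ 0.7429
After 'present': P(species X) = 0.7·0.7429 / (0.7·0.7429 + 0.45·0.2571) ≈ 0.8180
After 'absent': P(species X) = 0.3·0.8180 / (0.3·0.8180 + 0.55·0.1820) ≈ 0.7102
After 'present': P(species X) = 0.7·0.7102 / (0.7·0.7102 + 0.45·0.2898) ≈ 0.7922
After 'present': P(species X) = 0.7·0.7922 / (0.7·0.7922 + 0.45·0.2078) ≈ 0.8557

0.856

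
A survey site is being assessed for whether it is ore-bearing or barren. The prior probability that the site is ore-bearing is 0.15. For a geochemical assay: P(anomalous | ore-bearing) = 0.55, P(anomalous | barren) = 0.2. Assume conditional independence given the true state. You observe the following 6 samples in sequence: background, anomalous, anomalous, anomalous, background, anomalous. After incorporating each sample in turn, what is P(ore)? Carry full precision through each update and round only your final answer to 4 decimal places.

Each posterior becomes the prior for the next update.
After 'background': P(ore) = 0.45·0.1500 / (0.45·0.1500 + 0.8·0.8500) ≈ 0.0903
After 'anomalous': P(ore) = 0.55·0.0903 / (0.55·0.0903 + 0.2·0.9097) ≈ 0.2144
After 'anomalous': P(ore) = 0.55·0.2144 / (0.55·0.2144 + 0.2·0.7856) ≈ 0.4288
After 'anomalous': P(ore) = 0.55·0.4288 / (0.55·0.4288 + 0.2·0.5712) ≈ 0.6737
After 'background': P(ore) = 0.45·0.6737 / (0.45·0.6737 + 0.8·0.3263) ≈ 0.5373
After 'anomalous': P(ore) = 0.55·0.5373 / (0.55·0.5373 + 0.2·0.4627) ≈ 0.7615

0.7615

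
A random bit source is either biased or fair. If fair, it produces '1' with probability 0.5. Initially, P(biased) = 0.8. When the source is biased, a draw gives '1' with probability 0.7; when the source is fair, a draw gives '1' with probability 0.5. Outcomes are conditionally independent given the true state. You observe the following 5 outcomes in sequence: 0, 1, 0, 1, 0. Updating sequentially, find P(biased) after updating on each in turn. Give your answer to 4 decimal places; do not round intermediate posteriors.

After '0': P(biased) = 0.3·0.8000 / (0.3·0.8000 + 0.5·0.2000) ≈ 0.7059
After '1': P(biased) = 0.7·0.7059 / (0.7·0.7059 + 0.5·0.2941) ≈ 0.7706
After '0': P(biased) = 0.3·0.7706 / (0.3·0.7706 + 0.5·0.2294) ≈ 0.6684
After '1': P(biased) = 0.7·0.6684 / (0.7·0.6684 + 0.5·0.3316) ≈ 0.7384
After '0': P(biased) = 0.3·0.7384 / (0.3·0.7384 + 0.5·0.2616) ≈ 0.6287

0.6287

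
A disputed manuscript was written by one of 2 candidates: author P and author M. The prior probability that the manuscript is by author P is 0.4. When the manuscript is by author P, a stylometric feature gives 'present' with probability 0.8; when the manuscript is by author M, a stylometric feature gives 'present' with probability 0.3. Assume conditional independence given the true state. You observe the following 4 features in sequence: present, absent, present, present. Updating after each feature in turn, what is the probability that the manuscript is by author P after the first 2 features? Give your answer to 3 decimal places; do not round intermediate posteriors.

After 'present': P(author P) = 0.8·0.4000 / (0.8·0.4000 + 0.3·0.6000) ≈ 0.6400
After 'absent': P(author P) = 0.2·0.6400 / (0.2·0.6400 + 0.7·0.3600) ≈ 0.3368

0.337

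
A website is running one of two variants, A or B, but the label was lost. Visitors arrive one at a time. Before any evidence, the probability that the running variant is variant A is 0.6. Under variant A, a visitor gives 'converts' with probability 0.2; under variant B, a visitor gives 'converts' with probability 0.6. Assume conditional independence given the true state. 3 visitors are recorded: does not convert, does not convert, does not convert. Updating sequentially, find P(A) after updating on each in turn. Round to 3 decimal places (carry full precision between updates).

0.923

After 'does not convert': P(A) = 0.8·0.6000 / (0.8·0.6000 + 0.4·0.4000) ≈ 0.7500
After 'does not convert': P(A) = 0.8·0.7500 / (0.8·0.7500 + 0.4·0.2500) ≈ 0.8571
After 'does not convert': P(A) = 0.8·0.8571 / (0.8·0.8571 + 0.4·0.1429) ≈ 0.9231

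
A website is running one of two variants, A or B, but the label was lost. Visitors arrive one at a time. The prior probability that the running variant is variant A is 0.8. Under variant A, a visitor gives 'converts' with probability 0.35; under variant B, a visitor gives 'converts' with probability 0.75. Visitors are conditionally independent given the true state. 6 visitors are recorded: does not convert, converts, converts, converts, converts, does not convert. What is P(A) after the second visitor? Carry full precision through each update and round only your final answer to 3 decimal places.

After 'does not convert': P(A) = 0.65·0.8000 / (0.65·0.8000 + 0.25·0.2000) ≈ 0.9123
After 'converts': P(A) = 0.35·0.9123 / (0.35·0.9123 + 0.75·0.0877) ≈ 0.8292

0.829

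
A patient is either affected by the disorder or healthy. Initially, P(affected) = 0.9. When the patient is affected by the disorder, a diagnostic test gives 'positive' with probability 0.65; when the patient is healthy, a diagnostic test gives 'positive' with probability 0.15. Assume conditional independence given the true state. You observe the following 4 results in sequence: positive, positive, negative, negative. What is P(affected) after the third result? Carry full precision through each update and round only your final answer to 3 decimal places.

0.986

After 'positive': P(affected) = 0.65·0.9000 / (0.65·0.9000 + 0.15·0.1000) ≈ 0.9750
After 'positive': P(affected) = 0.65·0.9750 / (0.65·0.9750 + 0.15·0.0250) ≈ 0.9941
After 'negative': P(affected) = 0.35·0.9941 / (0.35·0.9941 + 0.85·0.0059) ≈ 0.9858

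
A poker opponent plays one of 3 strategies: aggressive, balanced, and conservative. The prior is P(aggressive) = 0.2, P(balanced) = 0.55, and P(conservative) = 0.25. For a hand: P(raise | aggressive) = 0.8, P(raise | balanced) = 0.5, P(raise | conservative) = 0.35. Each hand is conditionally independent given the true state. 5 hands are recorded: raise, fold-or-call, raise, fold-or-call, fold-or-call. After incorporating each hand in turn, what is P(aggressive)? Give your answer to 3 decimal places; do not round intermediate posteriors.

0.038

After 'raise': normaliser = 0.8·0.2000 + 0.5·0.5500 + 0.35·0.2500; P(aggressive) ≈ 0.3062, P(balanced) ≈ 0.5263, P(conservative) ≈ 0.1675
After 'fold-or-call': normaliser = 0.2·0.3062 + 0.5·0.5263 + 0.65·0.1675; P(aggressive) ≈ 0.1414, P(balanced) ≈ 0.6074, P(conservative) ≈ 0.2512
After 'raise': normaliser = 0.8·0.1414 + 0.5·0.6074 + 0.35·0.2512; P(aggressive) ≈ 0.2241, P(balanced) ≈ 0.6017, P(conservative) ≈ 0.1742
After 'fold-or-call': normaliser = 0.2·0.2241 + 0.5·0.6017 + 0.65·0.1742; P(aggressive) ≈ 0.0976, P(balanced) ≈ 0.6556, P(conservative) ≈ 0.2468
After 'fold-or-call': normaliser = 0.2·0.0976 + 0.5·0.6556 + 0.65·0.2468; P(aggressive) ≈ 0.0385, P(balanced) ≈ 0.6456, P(conservative) ≈ 0.3159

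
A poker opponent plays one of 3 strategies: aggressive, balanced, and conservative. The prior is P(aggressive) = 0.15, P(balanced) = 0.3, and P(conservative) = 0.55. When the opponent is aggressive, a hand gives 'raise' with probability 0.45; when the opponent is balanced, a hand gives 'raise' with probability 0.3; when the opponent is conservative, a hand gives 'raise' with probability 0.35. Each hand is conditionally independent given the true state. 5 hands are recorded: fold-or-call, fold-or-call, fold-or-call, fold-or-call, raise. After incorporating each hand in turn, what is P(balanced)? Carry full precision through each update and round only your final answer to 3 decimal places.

Apply Bayes' rule sequentially, carrying P(balanced) forward.
After 'fold-or-call': normaliser = 0.55·0.1500 + 0.7·0.3000 + 0.65·0.5500; P(aggressive) ≈ 0.1269, P(balanced) ≈ 0.3231, P(conservative) ≈ 0.5500
After 'fold-or-call': normaliser = 0.55·0.1269 + 0.7·0.3231 + 0.65·0.5500; P(aggressive) ≈ 0.1068, P(balanced) ≈ 0.3461, P(conservative) ≈ 0.5471
After 'fold-or-call': normaliser = 0.55·0.1068 + 0.7·0.3461 + 0.65·0.5471; P(aggressive) ≈ 0.0895, P(balanced) ≈ 0.3689, P(conservative) ≈ 0.5416
After 'fold-or-call': normaliser = 0.55·0.0895 + 0.7·0.3689 + 0.65·0.5416; P(aggressive) ≈ 0.0746, P(balanced) ≈ 0.3916, P(conservative) ≈ 0.5338
After 'raise': normaliser = 0.45·0.0746 + 0.3·0.3916 + 0.35·0.5338; P(aggressive) ≈ 0.0994, P(balanced) ≈ 0.3477, P(conservative) ≈ 0.5529

0.348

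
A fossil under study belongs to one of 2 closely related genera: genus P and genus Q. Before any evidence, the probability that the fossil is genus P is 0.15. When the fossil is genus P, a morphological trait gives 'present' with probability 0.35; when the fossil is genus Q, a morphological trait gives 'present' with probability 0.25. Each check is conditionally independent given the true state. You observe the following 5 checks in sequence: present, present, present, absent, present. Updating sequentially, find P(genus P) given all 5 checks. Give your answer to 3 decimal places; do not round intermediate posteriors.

Apply Bayes' rule sequentially, carrying P(genus P) forward.
After 'present': P(genus P) = 0.35·0.1500 / (0.35·0.1500 + 0.25·0.8500) ≈ 0.1981
After 'present': P(genus P) = 0.35·0.1981 / (0.35·0.1981 + 0.25·0.8019) ≈ 0.2570
After 'present': P(genus P) = 0.35·0.2570 / (0.35·0.2570 + 0.25·0.7430) ≈ 0.3263
After 'absent': P(genus P) = 0.65·0.3263 / (0.65·0.3263 + 0.75·0.6737) ≈ 0.2956
After 'present': P(genus P) = 0.35·0.2956 / (0.35·0.2956 + 0.25·0.7044) ≈ 0.3701

0.370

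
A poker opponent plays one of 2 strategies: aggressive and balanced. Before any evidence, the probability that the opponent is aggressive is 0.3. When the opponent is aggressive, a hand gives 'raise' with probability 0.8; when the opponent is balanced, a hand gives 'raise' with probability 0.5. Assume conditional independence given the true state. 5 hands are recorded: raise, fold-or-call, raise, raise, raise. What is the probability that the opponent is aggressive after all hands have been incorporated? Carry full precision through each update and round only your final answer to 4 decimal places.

0.5291

Each posterior becomes the prior for the next update.
After 'raise': P(aggressive) = 0.8·0.3000 / (0.8·0.3000 + 0.5·0.7000) ≈ 0.4068
After 'fold-or-call': P(aggressive) = 0.2·0.4068 / (0.2·0.4068 + 0.5·0.5932) ≈ 0.2152
After 'raise': P(aggressive) = 0.8·0.2152 / (0.8·0.2152 + 0.5·0.7848) ≈ 0.3050
After 'raise': P(aggressive) = 0.8·0.3050 / (0.8·0.3050 + 0.5·0.6950) ≈ 0.4125
After 'raise': P(aggressive) = 0.8·0.4125 / (0.8·0.4125 + 0.5·0.5875) ≈ 0.5291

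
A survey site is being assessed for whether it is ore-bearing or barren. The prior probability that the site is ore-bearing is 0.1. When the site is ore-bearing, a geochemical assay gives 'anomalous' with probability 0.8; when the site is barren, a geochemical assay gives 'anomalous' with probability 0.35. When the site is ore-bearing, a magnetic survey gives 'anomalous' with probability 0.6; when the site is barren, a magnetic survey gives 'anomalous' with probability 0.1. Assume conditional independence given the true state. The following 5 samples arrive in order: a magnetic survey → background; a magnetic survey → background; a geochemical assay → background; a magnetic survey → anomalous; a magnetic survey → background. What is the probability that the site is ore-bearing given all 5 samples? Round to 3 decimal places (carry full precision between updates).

0.018

Apply Bayes' rule sequentially, carrying P(ore) forward.
After a magnetic survey='background': P(ore) = 0.4·0.1000 / (0.4·0.1000 + 0.9·0.9000) ≈ 0.0471
After a magnetic survey='background': P(ore) = 0.4·0.0471 / (0.4·0.0471 + 0.9·0.9529) ≈ 0.0215
After a geochemical assay='background': P(ore) = 0.2·0.0215 / (0.2·0.0215 + 0.65·0.9785) ≈ 0.0067
After a magnetic survey='anomalous': P(ore) = 0.6·0.0067 / (0.6·0.0067 + 0.1·0.9933) ≈ 0.0389
After a magnetic survey='background': P(ore) = 0.4·0.0389 / (0.4·0.0389 + 0.9·0.9611) ≈ 0.0177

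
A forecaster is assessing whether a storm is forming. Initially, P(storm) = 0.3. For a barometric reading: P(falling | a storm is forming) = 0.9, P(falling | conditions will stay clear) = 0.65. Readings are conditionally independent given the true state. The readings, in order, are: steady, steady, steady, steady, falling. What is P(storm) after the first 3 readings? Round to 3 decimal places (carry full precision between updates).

0.010

Each posterior becomes the prior for the next update.
After 'steady': P(storm) = 0.1·0.3000 / (0.1·0.3000 + 0.35·0.7000) ≈ 0.1091
After 'steady': P(storm) = 0.1·0.1091 / (0.1·0.1091 + 0.35·0.8909) ≈ 0.0338
After 'steady': P(storm) = 0.1·0.0338 / (0.1·0.0338 + 0.35·0.9662) ≈ 0.0099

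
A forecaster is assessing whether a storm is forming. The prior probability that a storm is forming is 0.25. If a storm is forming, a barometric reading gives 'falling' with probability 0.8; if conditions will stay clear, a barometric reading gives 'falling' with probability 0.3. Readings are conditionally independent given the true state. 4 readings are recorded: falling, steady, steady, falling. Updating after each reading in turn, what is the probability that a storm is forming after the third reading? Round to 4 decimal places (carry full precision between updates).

After 'falling': P(storm) = 0.8·0.2500 / (0.8·0.2500 + 0.3·0.7500) ≈ 0.4706
After 'steady': P(storm) = 0.2·0.4706 / (0.2·0.4706 + 0.7·0.5294) ≈ 0.2025
After 'steady': P(storm) = 0.2·0.2025 / (0.2·0.2025 + 0.7·0.7975) ≈ 0.0677

0.0677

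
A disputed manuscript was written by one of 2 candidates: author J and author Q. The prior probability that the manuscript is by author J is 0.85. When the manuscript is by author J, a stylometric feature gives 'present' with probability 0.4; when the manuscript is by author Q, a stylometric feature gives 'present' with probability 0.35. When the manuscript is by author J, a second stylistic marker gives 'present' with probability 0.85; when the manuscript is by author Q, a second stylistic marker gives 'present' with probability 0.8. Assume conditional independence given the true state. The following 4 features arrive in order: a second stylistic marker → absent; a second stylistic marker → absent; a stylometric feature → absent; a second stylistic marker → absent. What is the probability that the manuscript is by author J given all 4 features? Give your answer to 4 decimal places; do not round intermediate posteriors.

After a second stylistic marker='absent': P(author J) = 0.15·0.8500 / (0.15·0.8500 + 0.2·0.1500) ≈ 0.8095
After a second stylistic marker='absent': P(author J) = 0.15·0.8095 / (0.15·0.8095 + 0.2·0.1905) ≈ 0.7612
After a stylometric feature='absent': P(author J) = 0.6·0.7612 / (0.6·0.7612 + 0.65·0.2388) ≈ 0.7463
After a second stylistic marker='absent': P(author J) = 0.15·0.7463 / (0.15·0.7463 + 0.2·0.2537) ≈ 0.6882

0.6882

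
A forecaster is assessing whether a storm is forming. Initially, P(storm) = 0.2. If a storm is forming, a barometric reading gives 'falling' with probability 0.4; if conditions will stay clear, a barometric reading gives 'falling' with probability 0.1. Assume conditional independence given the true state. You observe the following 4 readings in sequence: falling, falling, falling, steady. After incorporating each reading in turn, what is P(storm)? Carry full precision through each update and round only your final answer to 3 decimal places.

0.914

After 'falling': P(storm) = 0.4·0.2000 / (0.4·0.2000 + 0.1·0.8000) ≈ 0.5000
After 'falling': P(storm) = 0.4·0.5000 / (0.4·0.5000 + 0.1·0.5000) ≈ 0.8000
After 'falling': P(storm) = 0.4·0.8000 / (0.4·0.8000 + 0.1·0.2000) ≈ 0.9412
After 'steady': P(storm) = 0.6·0.9412 / (0.6·0.9412 + 0.9·0.0588) ≈ 0.9143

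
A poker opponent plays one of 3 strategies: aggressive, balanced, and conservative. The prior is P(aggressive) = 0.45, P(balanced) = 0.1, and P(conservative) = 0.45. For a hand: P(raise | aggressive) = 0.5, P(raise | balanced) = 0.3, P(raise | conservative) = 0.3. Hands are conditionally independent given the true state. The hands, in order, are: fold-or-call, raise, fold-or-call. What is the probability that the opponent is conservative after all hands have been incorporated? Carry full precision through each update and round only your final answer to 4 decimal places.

After 'fold-or-call': normaliser = 0.5·0.4500 + 0.7·0.1000 + 0.7·0.4500; P(aggressive) ≈ 0.3689, P(balanced) ≈ 0.1148, P(conservative) ≈ 0.5164
After 'raise': normaliser = 0.5·0.3689 + 0.3·0.1148 + 0.3·0.5164; P(aggressive) ≈ 0.4934, P(balanced) ≈ 0.0921, P(conservative) ≈ 0.4145
After 'fold-or-call': normaliser = 0.5·0.4934 + 0.7·0.0921 + 0.7·0.4145; P(aggressive) ≈ 0.4103, P(balanced) ≈ 0.1072, P(conservative) ≈ 0.4825

0.4825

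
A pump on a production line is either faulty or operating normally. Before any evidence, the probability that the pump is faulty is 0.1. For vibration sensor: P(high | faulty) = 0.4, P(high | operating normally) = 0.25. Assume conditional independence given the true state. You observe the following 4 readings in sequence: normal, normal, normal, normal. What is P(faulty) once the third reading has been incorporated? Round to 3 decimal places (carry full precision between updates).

Each posterior becomes the prior for the next update.
After 'normal': P(faulty) = 0.6·0.1000 / (0.6·0.1000 + 0.75·0.9000) ≈ 0.0816
After 'normal': P(faulty) = 0.6·0.0816 / (0.6·0.0816 + 0.75·0.9184) ≈ 0.0664
After 'normal': P(faulty) = 0.6·0.0664 / (0.6·0.0664 + 0.75·0.9336) ≈ 0.0538

0.054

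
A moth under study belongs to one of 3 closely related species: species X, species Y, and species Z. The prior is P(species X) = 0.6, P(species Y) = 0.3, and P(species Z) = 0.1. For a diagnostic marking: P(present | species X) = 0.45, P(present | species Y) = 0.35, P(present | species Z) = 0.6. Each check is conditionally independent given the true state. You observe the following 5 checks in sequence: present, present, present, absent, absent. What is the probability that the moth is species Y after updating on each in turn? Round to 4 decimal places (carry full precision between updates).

After 'present': normaliser = 0.45·0.6000 + 0.35·0.3000 + 0.6·0.1000; P(species X) ≈ 0.6207, P(species Y) ≈ 0.2414, P(species Z) ≈ 0.1379
After 'present': normaliser = 0.45·0.6207 + 0.35·0.2414 + 0.6·0.1379; P(species X) ≈ 0.6255, P(species Y) ≈ 0.1892, P(species Z) ≈ 0.1853
After 'present': normaliser = 0.45·0.6255 + 0.35·0.1892 + 0.6·0.1853; P(species X) ≈ 0.6134, P(species Y) ≈ 0.1443, P(species Z) ≈ 0.2423
After 'absent': normaliser = 0.55·0.6134 + 0.65·0.1443 + 0.4·0.2423; P(species X) ≈ 0.6388, P(species Y) ≈ 0.1776, P(species Z) ≈ 0.1835
After 'absent': normaliser = 0.55·0.6388 + 0.65·0.1776 + 0.4·0.1835; P(species X) ≈ 0.6504, P(species Y) ≈ 0.2137, P(species Z) ≈ 0.1359

0.2137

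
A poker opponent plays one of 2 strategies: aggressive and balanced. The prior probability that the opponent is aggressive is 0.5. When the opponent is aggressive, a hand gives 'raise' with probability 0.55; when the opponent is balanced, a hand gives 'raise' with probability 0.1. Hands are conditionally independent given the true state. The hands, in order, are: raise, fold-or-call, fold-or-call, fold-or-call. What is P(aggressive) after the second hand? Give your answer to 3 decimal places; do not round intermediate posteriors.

0.733

After 'raise': P(aggressive) = 0.55·0.5000 / (0.55·0.5000 + 0.1·0.5000) ≈ 0.8462
After 'fold-or-call': P(aggressive) = 0.45·0.8462 / (0.45·0.8462 + 0.9·0.1538) ≈ 0.7333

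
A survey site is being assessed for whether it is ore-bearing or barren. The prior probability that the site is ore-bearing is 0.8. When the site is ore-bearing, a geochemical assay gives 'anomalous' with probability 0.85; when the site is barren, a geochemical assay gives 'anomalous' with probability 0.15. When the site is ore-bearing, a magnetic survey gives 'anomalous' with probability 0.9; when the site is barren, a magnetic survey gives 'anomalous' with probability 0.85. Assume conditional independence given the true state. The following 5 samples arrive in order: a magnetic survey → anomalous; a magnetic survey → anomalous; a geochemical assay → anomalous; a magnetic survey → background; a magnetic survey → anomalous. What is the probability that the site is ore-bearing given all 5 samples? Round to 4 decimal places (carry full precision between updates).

0.9472

After a magnetic survey='anomalous': P(ore) = 0.9·0.8000 / (0.9·0.8000 + 0.85·0.2000) ≈ 0.8090
After a magnetic survey='anomalous': P(ore) = 0.9·0.8090 / (0.9·0.8090 + 0.85·0.1910) ≈ 0.8177
After a geochemical assay='anomalous': P(ore) = 0.85·0.8177 / (0.85·0.8177 + 0.15·0.1823) ≈ 0.9621
After a magnetic survey='background': P(ore) = 0.1·0.9621 / (0.1·0.9621 + 0.15·0.0379) ≈ 0.9443
After a magnetic survey='anomalous': P(ore) = 0.9·0.9443 / (0.9·0.9443 + 0.85·0.0557) ≈ 0.9472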